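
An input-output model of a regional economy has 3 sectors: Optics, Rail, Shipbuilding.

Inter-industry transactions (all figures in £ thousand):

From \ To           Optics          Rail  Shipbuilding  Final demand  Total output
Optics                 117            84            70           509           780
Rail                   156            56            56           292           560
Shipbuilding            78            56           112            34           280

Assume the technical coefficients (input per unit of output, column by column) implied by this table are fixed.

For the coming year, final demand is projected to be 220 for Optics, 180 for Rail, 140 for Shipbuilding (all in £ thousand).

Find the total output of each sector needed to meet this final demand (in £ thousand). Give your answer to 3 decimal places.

x_O = 434.053, x_R = 378.399, x_S = 368.742

Technical coefficients a_ij = z_ij / X_j:
  a_OO = 117/780 = 0.15, a_RO = 156/780 = 0.20, a_SO = 78/780 = 0.10
  a_OR = 84/560 = 0.15, a_RR = 56/560 = 0.10, a_SR = 56/560 = 0.10
  a_OS = 70/280 = 0.25, a_RS = 56/280 = 0.20, a_SS = 112/280 = 0.40
I − A =
  [   0.85    -0.15    -0.25]
  [  -0.20     0.90    -0.20]
  [  -0.10    -0.10     0.60]
Cofactors of I−A, C_ij = (−1)^(i+j)·(minor ij) (rows/columns in the sector order above):
  C_11 = (0.90)(0.60) − (-0.20)(-0.10) = 0.5200
  C_12 = −[(-0.20)(0.60) − (-0.20)(-0.10)] = 0.1400
  C_13 = (-0.20)(-0.10) − (0.90)(-0.10) = 0.1100
  C_21 = −[(-0.15)(0.60) − (-0.25)(-0.10)] = 0.1150
  C_22 = (0.85)(0.60) − (-0.25)(-0.10) = 0.4850
  C_23 = −[(0.85)(-0.10) − (-0.15)(-0.10)] = 0.1000
  C_31 = (-0.15)(-0.20) − (-0.25)(0.90) = 0.2550
  C_32 = −[(0.85)(-0.20) − (-0.25)(-0.20)] = 0.2200
  C_33 = (0.85)(0.90) − (-0.15)(-0.20) = 0.7350
det(I−A) = Σ_j (I−A)_1j·C_1j = (0.85)(0.5200) + (-0.15)(0.1400) + (-0.25)(0.1100) = 0.3935
adj(I−A) = Cᵀ =
  [ 0.5200   0.1150   0.2550]
  [ 0.1400   0.4850   0.2200]
  [ 0.1100   0.1000   0.7350]
(I − A)⁻¹ = adj(I−A) / det(I−A) ≈
  [   1.3215     0.2922     0.6480]
  [   0.3558     1.2325     0.5591]
  [   0.2795     0.2541     1.8679]
x = (I − A)⁻¹ d = adj(I−A)·d / det(I−A), with det(I−A) = 0.3935:
  x_O = (0.5200·220 + 0.1150·180 + 0.2550·140) / 0.3935 = 170.80 / 0.3935 ≈ 434.053
  x_R = (0.1400·220 + 0.4850·180 + 0.2200·140) / 0.3935 = 148.90 / 0.3935 ≈ 378.399
  x_S = (0.1100·220 + 0.1000·180 + 0.7350·140) / 0.3935 = 145.10 / 0.3935 ≈ 368.742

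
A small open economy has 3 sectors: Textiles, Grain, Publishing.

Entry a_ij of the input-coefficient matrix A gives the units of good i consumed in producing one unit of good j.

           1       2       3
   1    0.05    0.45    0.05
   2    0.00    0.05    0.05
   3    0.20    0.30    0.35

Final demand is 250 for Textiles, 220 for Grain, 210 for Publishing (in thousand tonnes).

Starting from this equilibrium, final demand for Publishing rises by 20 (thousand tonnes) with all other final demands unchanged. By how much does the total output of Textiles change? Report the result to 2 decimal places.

Δx_1 = 2.51

I − A =
  [   0.95    -0.45    -0.05]
  [   0.00     0.95    -0.05]
  [  -0.20    -0.30     0.65]
Cofactors of I−A, C_ij = (−1)^(i+j)·(minor ij) (rows/columns in the sector order above):
  C_11 = (0.95)(0.65) − (-0.05)(-0.30) = 0.6025
  C_12 = −[(0.00)(0.65) − (-0.05)(-0.20)] = 0.0100
  C_13 = (0.00)(-0.30) − (0.95)(-0.20) = 0.1900
  C_21 = −[(-0.45)(0.65) − (-0.05)(-0.30)] = 0.3075
  C_22 = (0.95)(0.65) − (-0.05)(-0.20) = 0.6075
  C_23 = −[(0.95)(-0.30) − (-0.45)(-0.20)] = 0.3750
  C_31 = (-0.45)(-0.05) − (-0.05)(0.95) = 0.0700
  C_32 = −[(0.95)(-0.05) − (-0.05)(0.00)] = 0.0475
  C_33 = (0.95)(0.95) − (-0.45)(0.00) = 0.9025
det(I−A) = Σ_j (I−A)_1j·C_1j = (0.95)(0.6025) + (-0.45)(0.0100) + (-0.05)(0.1900) = 0.558375
adj(I−A) = Cᵀ =
  [ 0.6025   0.3075   0.0700]
  [ 0.0100   0.6075   0.0475]
  [ 0.1900   0.3750   0.9025]
(I − A)⁻¹ = adj(I−A) / det(I−A) ≈
  [   1.0790     0.5507     0.1254]
  [   0.0179     1.0880     0.0851]
  [   0.3403     0.6716     1.6163]
Δx = (I − A)⁻¹ Δd with Δd having +20 in the Publishing component and 0 elsewhere.
So Δx_1 = L_13 · (+20), where L_13 = adj(I−A)_13 / det(I−A) = 0.0700 / 0.558375.
Δx_1 = 0.0700 × (+20) / 0.558375 = 1.40 / 0.558375 ≈ 2.51.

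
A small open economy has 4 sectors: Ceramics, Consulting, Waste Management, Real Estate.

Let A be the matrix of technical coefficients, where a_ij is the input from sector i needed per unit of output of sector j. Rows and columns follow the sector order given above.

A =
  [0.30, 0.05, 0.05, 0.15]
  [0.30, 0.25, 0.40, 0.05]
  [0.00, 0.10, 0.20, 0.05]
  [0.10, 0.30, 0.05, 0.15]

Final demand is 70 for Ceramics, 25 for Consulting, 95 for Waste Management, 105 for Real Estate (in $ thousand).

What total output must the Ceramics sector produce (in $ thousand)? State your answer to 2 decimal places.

I − A =
  [   0.70    -0.05    -0.05    -0.15]
  [  -0.30     0.75    -0.40    -0.05]
  [   0.00    -0.10     0.80    -0.05]
  [  -0.10    -0.30    -0.05     0.85]
Compute the cofactors C_ij = (−1)^(i+j)·(3×3 minor ij) of I−A; the adjugate is their transpose:
adj(I−A) = Cᵀ =
  [ 0.455875   0.075625   0.071875   0.089125]
  [ 0.209250   0.462000   0.249000   0.078750]
  [ 0.034250   0.068750   0.398000   0.033500]
  [ 0.129500   0.176000   0.119750   0.378500]
det(I−A) = Σ_j (I−A)_1j·C_1j = (0.70)(0.455875) + (-0.05)(0.209250) + (-0.05)(0.034250) + (-0.15)(0.129500) = 0.2875125
(I − A)⁻¹ = adj(I−A) / det(I−A) ≈
  [   1.5856     0.2630     0.2500     0.3100]
  [   0.7278     1.6069     0.8660     0.2739]
  [   0.1191     0.2391     1.3843     0.1165]
  [   0.4504     0.6121     0.4165     1.3165]
x = (I − A)⁻¹ d = adj(I−A)·d / det(I−A), with det(I−A) = 0.2875125:
  x_1 = (0.455875·70 + 0.075625·25 + 0.071875·95 + 0.089125·105) / 0.2875125 = 49.988125 / 0.2875125 ≈ 173.86
  x_2 = (0.209250·70 + 0.462000·25 + 0.249000·95 + 0.078750·105) / 0.2875125 = 58.12125 / 0.2875125 ≈ 202.15
  x_3 = (0.034250·70 + 0.068750·25 + 0.398000·95 + 0.033500·105) / 0.2875125 = 45.44375 / 0.2875125 ≈ 158.06
  x_4 = (0.129500·70 + 0.176000·25 + 0.119750·95 + 0.378500·105) / 0.2875125 = 64.58375 / 0.2875125 ≈ 224.63

x_1 = 173.86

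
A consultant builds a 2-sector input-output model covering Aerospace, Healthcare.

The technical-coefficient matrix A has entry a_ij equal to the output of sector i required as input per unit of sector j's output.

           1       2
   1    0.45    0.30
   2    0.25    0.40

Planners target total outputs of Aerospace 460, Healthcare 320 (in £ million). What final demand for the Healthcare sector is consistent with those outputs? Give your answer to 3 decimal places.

I − A =
  [   0.55    -0.30]
  [  -0.25     0.60]
d = (I − A) x:
  d_1 = (+0.55)·460 + (-0.30)·320 = 157.000
  d_2 = (-0.25)·460 + (+0.60)·320 = 77.000

d_2 = 77.000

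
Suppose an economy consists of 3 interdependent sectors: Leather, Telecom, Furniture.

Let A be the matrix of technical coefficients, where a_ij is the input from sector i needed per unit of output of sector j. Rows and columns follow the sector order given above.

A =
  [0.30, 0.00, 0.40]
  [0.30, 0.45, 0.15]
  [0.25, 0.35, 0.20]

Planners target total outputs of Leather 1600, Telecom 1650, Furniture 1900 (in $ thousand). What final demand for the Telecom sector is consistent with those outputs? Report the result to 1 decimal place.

I − A =
  [   0.70     0.00    -0.40]
  [  -0.30     0.55    -0.15]
  [  -0.25    -0.35     0.80]
d = (I − A) x:
  d_L = (+0.70)·1600 + (+0.00)·1650 + (-0.40)·1900 = 360.0
  d_T = (-0.30)·1600 + (+0.55)·1650 + (-0.15)·1900 = 142.5
  d_F = (-0.25)·1600 + (-0.35)·1650 + (+0.80)·1900 = 542.5

d_T = 142.5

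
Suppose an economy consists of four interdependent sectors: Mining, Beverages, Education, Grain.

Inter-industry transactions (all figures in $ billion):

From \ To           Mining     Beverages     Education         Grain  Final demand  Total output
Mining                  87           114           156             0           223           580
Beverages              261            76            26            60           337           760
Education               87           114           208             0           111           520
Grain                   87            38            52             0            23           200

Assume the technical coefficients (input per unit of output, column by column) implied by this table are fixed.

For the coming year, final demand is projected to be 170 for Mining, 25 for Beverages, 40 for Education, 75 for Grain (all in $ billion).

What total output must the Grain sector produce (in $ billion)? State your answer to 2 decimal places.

x_4 = 156.06

Technical coefficients a_ij = z_ij / X_j:
  a_11 = 87/580 = 0.15, a_21 = 261/580 = 0.45, a_31 = 87/580 = 0.15, a_41 = 87/580 = 0.15
  a_12 = 114/760 = 0.15, a_22 = 76/760 = 0.10, a_32 = 114/760 = 0.15, a_42 = 38/760 = 0.05
  a_13 = 156/520 = 0.30, a_23 = 26/520 = 0.05, a_33 = 208/520 = 0.40, a_43 = 52/520 = 0.10
  a_14 = 0/200 = 0.00, a_24 = 60/200 = 0.30, a_34 = 0/200 = 0.00, a_44 = 0/200 = 0.00
I − A =
  [   0.85    -0.15    -0.30     0.00]
  [  -0.45     0.90    -0.05    -0.30]
  [  -0.15    -0.15     0.60     0.00]
  [  -0.15    -0.05    -0.10     1.00]
Compute the cofactors C_ij = (−1)^(i+j)·(3×3 minor ij) of I−A; the adjugate is their transpose:
adj(I−A) = Cᵀ =
  [ 0.51900   0.13500   0.27750   0.04050]
  [ 0.30900   0.46500   0.21650   0.13950]
  [ 0.20700   0.15000   0.67800   0.04500]
  [ 0.11400   0.05850   0.12025   0.35025]
det(I−A) = Σ_j (I−A)_1j·C_1j = (0.85)(0.51900) + (-0.15)(0.30900) + (-0.30)(0.20700) + (0.00)(0.11400) = 0.3327
(I − A)⁻¹ = adj(I−A) / det(I−A) ≈
  [   1.5600     0.4058     0.8341     0.1217]
  [   0.9288     1.3977     0.6507     0.4193]
  [   0.6222     0.4509     2.0379     0.1353]
  [   0.3427     0.1758     0.3614     1.0528]
x = (I − A)⁻¹ d = adj(I−A)·d / det(I−A), with det(I−A) = 0.3327:
  x_1 = (0.51900·170 + 0.13500·25 + 0.27750·40 + 0.04050·75) / 0.3327 = 105.7425 / 0.3327 ≈ 317.83
  x_2 = (0.30900·170 + 0.46500·25 + 0.21650·40 + 0.13950·75) / 0.3327 = 83.2775 / 0.3327 ≈ 250.31
  x_3 = (0.20700·170 + 0.15000·25 + 0.67800·40 + 0.04500·75) / 0.3327 = 69.435 / 0.3327 ≈ 208.70
  x_4 = (0.11400·170 + 0.05850·25 + 0.12025·40 + 0.35025·75) / 0.3327 = 51.92125 / 0.3327 ≈ 156.06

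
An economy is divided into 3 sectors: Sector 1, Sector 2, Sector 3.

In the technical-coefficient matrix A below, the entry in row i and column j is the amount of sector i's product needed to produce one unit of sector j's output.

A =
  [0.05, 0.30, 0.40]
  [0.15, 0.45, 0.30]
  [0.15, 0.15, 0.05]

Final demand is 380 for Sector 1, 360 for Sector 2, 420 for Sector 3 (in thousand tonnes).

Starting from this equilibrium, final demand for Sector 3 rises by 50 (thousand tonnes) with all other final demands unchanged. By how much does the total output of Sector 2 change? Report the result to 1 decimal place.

Δx_2 = 48.5

I − A =
  [   0.95    -0.30    -0.40]
  [  -0.15     0.55    -0.30]
  [  -0.15    -0.15     0.95]
Cofactors of I−A, C_ij = (−1)^(i+j)·(minor ij) (rows/columns in the sector order above):
  C_11 = (0.55)(0.95) − (-0.30)(-0.15) = 0.4775
  C_12 = −[(-0.15)(0.95) − (-0.30)(-0.15)] = 0.1875
  C_13 = (-0.15)(-0.15) − (0.55)(-0.15) = 0.1050
  C_21 = −[(-0.30)(0.95) − (-0.40)(-0.15)] = 0.3450
  C_22 = (0.95)(0.95) − (-0.40)(-0.15) = 0.8425
  C_23 = −[(0.95)(-0.15) − (-0.30)(-0.15)] = 0.1875
  C_31 = (-0.30)(-0.30) − (-0.40)(0.55) = 0.3100
  C_32 = −[(0.95)(-0.30) − (-0.40)(-0.15)] = 0.3450
  C_33 = (0.95)(0.55) − (-0.30)(-0.15) = 0.4775
det(I−A) = Σ_j (I−A)_1j·C_1j = (0.95)(0.4775) + (-0.30)(0.1875) + (-0.40)(0.1050) = 0.355375
adj(I−A) = Cᵀ =
  [ 0.4775   0.3450   0.3100]
  [ 0.1875   0.8425   0.3450]
  [ 0.1050   0.1875   0.4775]
(I − A)⁻¹ = adj(I−A) / det(I−A) ≈
  [   1.3437     0.9708     0.8723]
  [   0.5276     2.3707     0.9708]
  [   0.2955     0.5276     1.3437]
Δx = (I − A)⁻¹ Δd with Δd having +50 in the Sector 3 component and 0 elsewhere.
So Δx_2 = L_23 · (+50), where L_23 = adj(I−A)_23 / det(I−A) = 0.3450 / 0.355375.
Δx_2 = 0.3450 × (+50) / 0.355375 = 17.25 / 0.355375 ≈ 48.5.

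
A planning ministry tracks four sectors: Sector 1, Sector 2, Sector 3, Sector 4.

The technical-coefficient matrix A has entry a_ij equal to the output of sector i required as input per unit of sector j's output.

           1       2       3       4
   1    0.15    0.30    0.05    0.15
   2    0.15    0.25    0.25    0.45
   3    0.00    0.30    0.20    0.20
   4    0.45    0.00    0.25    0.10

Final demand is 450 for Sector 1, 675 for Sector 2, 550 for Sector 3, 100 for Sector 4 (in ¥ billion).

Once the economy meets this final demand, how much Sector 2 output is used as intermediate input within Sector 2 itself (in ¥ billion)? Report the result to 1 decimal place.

I − A =
  [   0.85    -0.30    -0.05    -0.15]
  [  -0.15     0.75    -0.25    -0.45]
  [   0.00    -0.30     0.80    -0.20]
  [  -0.45     0.00    -0.25     0.90]
Compute the cofactors C_ij = (−1)^(i+j)·(3×3 minor ij) of I−A; the adjugate is their transpose:
adj(I−A) = Cᵀ =
  [ 0.401250   0.225750   0.163125   0.216000]
  [ 0.285000   0.511000   0.292500   0.368000]
  [ 0.168750   0.236250   0.421875   0.240000]
  [ 0.247500   0.178500   0.198750   0.408000]
det(I−A) = Σ_j (I−A)_1j·C_1j = (0.85)(0.401250) + (-0.30)(0.285000) + (-0.05)(0.168750) + (-0.15)(0.247500) = 0.2100
(I − A)⁻¹ = adj(I−A) / det(I−A) ≈
  [   1.9107     1.0750     0.7768     1.0286]
  [   1.3571     2.4333     1.3929     1.7524]
  [   0.8036     1.1250     2.0089     1.1429]
  [   1.1786     0.8500     0.9464     1.9429]
First solve x = (I − A)⁻¹ d = adj(I−A)·d / det(I−A); in particular x_2 = (0.285000·450 + 0.511000·675 + 0.292500·550 + 0.368000·100) / 0.2100 = 670.85 / 0.2100 ≈ 3194.524.
Intermediate flow from 2 to 2: z_22 = a_22 · x_2 = 0.25 × 670.85 / 0.2100 = 167.7125 / 0.2100 ≈ 798.6.

z_22 = 798.6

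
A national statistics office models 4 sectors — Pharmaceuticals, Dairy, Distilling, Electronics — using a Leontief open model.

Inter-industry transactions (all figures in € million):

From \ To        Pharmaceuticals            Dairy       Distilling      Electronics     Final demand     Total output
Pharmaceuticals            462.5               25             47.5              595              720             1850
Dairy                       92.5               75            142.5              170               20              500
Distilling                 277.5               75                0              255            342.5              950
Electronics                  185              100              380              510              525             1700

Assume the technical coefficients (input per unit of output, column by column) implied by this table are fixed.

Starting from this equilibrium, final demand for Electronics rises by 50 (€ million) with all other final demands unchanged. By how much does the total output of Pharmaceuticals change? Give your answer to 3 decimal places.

Technical coefficients a_ij = z_ij / X_j:
  a_11 = 462.5/1850 = 0.25, a_21 = 92.5/1850 = 0.05, a_31 = 277.5/1850 = 0.15, a_41 = 185/1850 = 0.10
  a_12 = 25/500 = 0.05, a_22 = 75/500 = 0.15, a_32 = 75/500 = 0.15, a_42 = 100/500 = 0.20
  a_13 = 47.5/950 = 0.05, a_23 = 142.5/950 = 0.15, a_33 = 0/950 = 0.00, a_43 = 380/950 = 0.40
  a_14 = 595/1700 = 0.35, a_24 = 170/1700 = 0.10, a_34 = 255/1700 = 0.15, a_44 = 510/1700 = 0.30
I − A =
  [   0.75    -0.05    -0.05    -0.35]
  [  -0.05     0.85    -0.15    -0.10]
  [  -0.15    -0.15     1.00    -0.15]
  [  -0.10    -0.20    -0.40     0.70]
Compute the cofactors C_ij = (−1)^(i+j)·(3×3 minor ij) of I−A; the adjugate is their transpose:
adj(I−A) = Cᵀ =
  [ 0.497750   0.129750   0.165500   0.302875]
  [ 0.066000   0.418000   0.112750   0.116875]
  [ 0.107250   0.112500   0.395750   0.154500]
  [ 0.151250   0.202250   0.282000   0.610250]
det(I−A) = Σ_j (I−A)_1j·C_1j = (0.75)(0.497750) + (-0.05)(0.066000) + (-0.05)(0.107250) + (-0.35)(0.151250) = 0.3117125
(I − A)⁻¹ = adj(I−A) / det(I−A) ≈
  [   1.5968     0.4162     0.5309     0.9716]
  [   0.2117     1.3410     0.3617     0.3749]
  [   0.3441     0.3609     1.2696     0.4956]
  [   0.4852     0.6488     0.9047     1.9577]
Δx = (I − A)⁻¹ Δd with Δd having +50 in the Electronics component and 0 elsewhere.
So Δx_1 = L_14 · (+50), where L_14 = adj(I−A)_14 / det(I−A) = 0.302875 / 0.3117125.
Δx_1 = 0.302875 × (+50) / 0.3117125 = 15.14375 / 0.3117125 ≈ 48.582.

Δx_1 = 48.582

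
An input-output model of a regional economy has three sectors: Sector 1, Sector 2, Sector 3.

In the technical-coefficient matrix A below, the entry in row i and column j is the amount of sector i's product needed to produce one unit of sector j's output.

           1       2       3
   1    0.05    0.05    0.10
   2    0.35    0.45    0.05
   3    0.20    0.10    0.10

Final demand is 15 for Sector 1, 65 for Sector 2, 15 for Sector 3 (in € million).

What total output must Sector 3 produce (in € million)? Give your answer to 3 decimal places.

I − A =
  [   0.95    -0.05    -0.10]
  [  -0.35     0.55    -0.05]
  [  -0.20    -0.10     0.90]
Cofactors of I−A, C_ij = (−1)^(i+j)·(minor ij) (rows/columns in the sector order above):
  C_11 = (0.55)(0.90) − (-0.05)(-0.10) = 0.4900
  C_12 = −[(-0.35)(0.90) − (-0.05)(-0.20)] = 0.3250
  C_13 = (-0.35)(-0.10) − (0.55)(-0.20) = 0.1450
  C_21 = −[(-0.05)(0.90) − (-0.10)(-0.10)] = 0.0550
  C_22 = (0.95)(0.90) − (-0.10)(-0.20) = 0.8350
  C_23 = −[(0.95)(-0.10) − (-0.05)(-0.20)] = 0.1050
  C_31 = (-0.05)(-0.05) − (-0.10)(0.55) = 0.0575
  C_32 = −[(0.95)(-0.05) − (-0.10)(-0.35)] = 0.0825
  C_33 = (0.95)(0.55) − (-0.05)(-0.35) = 0.5050
det(I−A) = Σ_j (I−A)_1j·C_1j = (0.95)(0.4900) + (-0.05)(0.3250) + (-0.10)(0.1450) = 0.43475
adj(I−A) = Cᵀ =
  [ 0.4900   0.0550   0.0575]
  [ 0.3250   0.8350   0.0825]
  [ 0.1450   0.1050   0.5050]
(I − A)⁻¹ = adj(I−A) / det(I−A) ≈
  [   1.1271     0.1265     0.1323]
  [   0.7476     1.9206     0.1898]
  [   0.3335     0.2415     1.1616]
x = (I − A)⁻¹ d = adj(I−A)·d / det(I−A), with det(I−A) = 0.43475:
  x_1 = (0.4900·15 + 0.0550·65 + 0.0575·15) / 0.43475 = 11.7875 / 0.43475 ≈ 27.113
  x_2 = (0.3250·15 + 0.8350·65 + 0.0825·15) / 0.43475 = 60.3875 / 0.43475 ≈ 138.902
  x_3 = (0.1450·15 + 0.1050·65 + 0.5050·15) / 0.43475 = 16.575 / 0.43475 ≈ 38.125

x_3 = 38.125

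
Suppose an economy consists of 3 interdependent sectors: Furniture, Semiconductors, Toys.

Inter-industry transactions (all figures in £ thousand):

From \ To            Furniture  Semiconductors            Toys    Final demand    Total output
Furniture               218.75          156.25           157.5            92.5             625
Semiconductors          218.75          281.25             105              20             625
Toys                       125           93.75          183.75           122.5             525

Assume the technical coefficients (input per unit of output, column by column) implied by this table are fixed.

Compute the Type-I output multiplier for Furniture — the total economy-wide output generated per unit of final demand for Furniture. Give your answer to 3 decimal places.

m_F = 7.789

Technical coefficients a_ij = z_ij / X_j:
  a_FF = 218.75/625 = 0.35, a_SF = 218.75/625 = 0.35, a_TF = 125/625 = 0.20
  a_FS = 156.25/625 = 0.25, a_SS = 281.25/625 = 0.45, a_TS = 93.75/625 = 0.15
  a_FT = 157.5/525 = 0.30, a_ST = 105/525 = 0.20, a_TT = 183.75/525 = 0.35
I − A =
  [   0.65    -0.25    -0.30]
  [  -0.35     0.55    -0.20]
  [  -0.20    -0.15     0.65]
Cofactors of I−A, C_ij = (−1)^(i+j)·(minor ij) (rows/columns in the sector order above):
  C_11 = (0.55)(0.65) − (-0.20)(-0.15) = 0.3275
  C_12 = −[(-0.35)(0.65) − (-0.20)(-0.20)] = 0.2675
  C_13 = (-0.35)(-0.15) − (0.55)(-0.20) = 0.1625
  C_21 = −[(-0.25)(0.65) − (-0.30)(-0.15)] = 0.2075
  C_22 = (0.65)(0.65) − (-0.30)(-0.20) = 0.3625
  C_23 = −[(0.65)(-0.15) − (-0.25)(-0.20)] = 0.1475
  C_31 = (-0.25)(-0.20) − (-0.30)(0.55) = 0.2150
  C_32 = −[(0.65)(-0.20) − (-0.30)(-0.35)] = 0.2350
  C_33 = (0.65)(0.55) − (-0.25)(-0.35) = 0.2700
det(I−A) = Σ_j (I−A)_1j·C_1j = (0.65)(0.3275) + (-0.25)(0.2675) + (-0.30)(0.1625) = 0.09725
adj(I−A) = Cᵀ =
  [ 0.3275   0.2075   0.2150]
  [ 0.2675   0.3625   0.2350]
  [ 0.1625   0.1475   0.2700]
(I − A)⁻¹ = adj(I−A) / det(I−A) ≈
  [   3.3676     2.1337     2.2108]
  [   2.7506     3.7275     2.4165]
  [   1.6710     1.5167     2.7763]
The output multiplier for sector j is the column-j sum of the Leontief inverse (I − A)⁻¹ = adj(I−A) / det(I−A).
Column F of adj(I−A): (0.3275, 0.2675, 0.1625); det(I−A) = 0.09725.
m_F = (0.3275 + 0.2675 + 0.1625) / 0.09725 = 0.7575 / 0.09725 ≈ 7.789.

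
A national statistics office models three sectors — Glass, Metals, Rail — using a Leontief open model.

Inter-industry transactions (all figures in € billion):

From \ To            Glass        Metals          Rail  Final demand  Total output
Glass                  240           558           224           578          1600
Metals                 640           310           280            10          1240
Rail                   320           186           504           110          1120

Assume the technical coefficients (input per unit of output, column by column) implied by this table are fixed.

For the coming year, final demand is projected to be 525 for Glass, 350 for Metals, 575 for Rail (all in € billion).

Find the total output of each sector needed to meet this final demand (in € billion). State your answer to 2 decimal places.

x_G = 2865.94, x_M = 2960.14, x_R = 2894.93

Technical coefficients a_ij = z_ij / X_j:
  a_GG = 240/1600 = 0.15, a_MG = 640/1600 = 0.40, a_RG = 320/1600 = 0.20
  a_GM = 558/1240 = 0.45, a_MM = 310/1240 = 0.25, a_RM = 186/1240 = 0.15
  a_GR = 224/1120 = 0.20, a_MR = 280/1120 = 0.25, a_RR = 504/1120 = 0.45
I − A =
  [   0.85    -0.45    -0.20]
  [  -0.40     0.75    -0.25]
  [  -0.20    -0.15     0.55]
Cofactors of I−A, C_ij = (−1)^(i+j)·(minor ij) (rows/columns in the sector order above):
  C_11 = (0.75)(0.55) − (-0.25)(-0.15) = 0.3750
  C_12 = −[(-0.40)(0.55) − (-0.25)(-0.20)] = 0.2700
  C_13 = (-0.40)(-0.15) − (0.75)(-0.20) = 0.2100
  C_21 = −[(-0.45)(0.55) − (-0.20)(-0.15)] = 0.2775
  C_22 = (0.85)(0.55) − (-0.20)(-0.20) = 0.4275
  C_23 = −[(0.85)(-0.15) − (-0.45)(-0.20)] = 0.2175
  C_31 = (-0.45)(-0.25) − (-0.20)(0.75) = 0.2625
  C_32 = −[(0.85)(-0.25) − (-0.20)(-0.40)] = 0.2925
  C_33 = (0.85)(0.75) − (-0.45)(-0.40) = 0.4575
det(I−A) = Σ_j (I−A)_1j·C_1j = (0.85)(0.3750) + (-0.45)(0.2700) + (-0.20)(0.2100) = 0.15525
adj(I−A) = Cᵀ =
  [ 0.3750   0.2775   0.2625]
  [ 0.2700   0.4275   0.2925]
  [ 0.2100   0.2175   0.4575]
(I − A)⁻¹ = adj(I−A) / det(I−A) ≈
  [   2.4155     1.7874     1.6908]
  [   1.7391     2.7536     1.8841]
  [   1.3527     1.4010     2.9469]
x = (I − A)⁻¹ d = adj(I−A)·d / det(I−A), with det(I−A) = 0.15525:
  x_G = (0.3750·525 + 0.2775·350 + 0.2625·575) / 0.15525 = 444.9375 / 0.15525 ≈ 2865.94
  x_M = (0.2700·525 + 0.4275·350 + 0.2925·575) / 0.15525 = 459.5625 / 0.15525 ≈ 2960.14
  x_R = (0.2100·525 + 0.2175·350 + 0.4575·575) / 0.15525 = 449.4375 / 0.15525 ≈ 2894.93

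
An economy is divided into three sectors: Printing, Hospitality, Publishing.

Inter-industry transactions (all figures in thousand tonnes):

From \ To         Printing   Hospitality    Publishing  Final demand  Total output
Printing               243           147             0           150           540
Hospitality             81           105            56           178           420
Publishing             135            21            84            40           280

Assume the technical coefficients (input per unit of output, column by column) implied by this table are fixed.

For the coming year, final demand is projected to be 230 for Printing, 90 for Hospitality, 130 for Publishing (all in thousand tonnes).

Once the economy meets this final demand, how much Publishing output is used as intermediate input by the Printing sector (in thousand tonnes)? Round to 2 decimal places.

Technical coefficients a_ij = z_ij / X_j:
  a_11 = 243/540 = 0.45, a_21 = 81/540 = 0.15, a_31 = 135/540 = 0.25
  a_12 = 147/420 = 0.35, a_22 = 105/420 = 0.25, a_32 = 21/420 = 0.05
  a_13 = 0/280 = 0.00, a_23 = 56/280 = 0.20, a_33 = 84/280 = 0.30
I − A =
  [   0.55    -0.35     0.00]
  [  -0.15     0.75    -0.20]
  [  -0.25    -0.05     0.70]
Cofactors of I−A, C_ij = (−1)^(i+j)·(minor ij) (rows/columns in the sector order above):
  C_11 = (0.75)(0.70) − (-0.20)(-0.05) = 0.5150
  C_12 = −[(-0.15)(0.70) − (-0.20)(-0.25)] = 0.1550
  C_13 = (-0.15)(-0.05) − (0.75)(-0.25) = 0.1950
  C_21 = −[(-0.35)(0.70) − (0.00)(-0.05)] = 0.2450
  C_22 = (0.55)(0.70) − (0.00)(-0.25) = 0.3850
  C_23 = −[(0.55)(-0.05) − (-0.35)(-0.25)] = 0.1150
  C_31 = (-0.35)(-0.20) − (0.00)(0.75) = 0.0700
  C_32 = −[(0.55)(-0.20) − (0.00)(-0.15)] = 0.1100
  C_33 = (0.55)(0.75) − (-0.35)(-0.15) = 0.3600
det(I−A) = Σ_j (I−A)_1j·C_1j = (0.55)(0.5150) + (-0.35)(0.1550) + (0.00)(0.1950) = 0.2290
adj(I−A) = Cᵀ =
  [ 0.5150   0.2450   0.0700]
  [ 0.1550   0.3850   0.1100]
  [ 0.1950   0.1150   0.3600]
(I − A)⁻¹ = adj(I−A) / det(I−A) ≈
  [   2.2489     1.0699     0.3057]
  [   0.6769     1.6812     0.4803]
  [   0.8515     0.5022     1.5721]
First solve x = (I − A)⁻¹ d = adj(I−A)·d / det(I−A); in particular x_1 = (0.5150·230 + 0.2450·90 + 0.0700·130) / 0.2290 = 149.60 / 0.2290 ≈ 653.2751.
Intermediate flow from 3 to 1: z_31 = a_31 · x_1 = 0.25 × 149.60 / 0.2290 = 37.40 / 0.2290 ≈ 163.32.

z_31 = 163.32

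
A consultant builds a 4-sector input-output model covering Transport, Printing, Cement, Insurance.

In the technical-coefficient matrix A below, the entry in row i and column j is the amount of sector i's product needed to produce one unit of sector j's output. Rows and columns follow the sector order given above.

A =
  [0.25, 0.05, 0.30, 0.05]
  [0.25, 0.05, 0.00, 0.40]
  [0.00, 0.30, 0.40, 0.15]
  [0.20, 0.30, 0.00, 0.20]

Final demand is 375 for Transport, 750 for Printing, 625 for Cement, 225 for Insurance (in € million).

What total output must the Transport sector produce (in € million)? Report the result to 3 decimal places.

x_T = 1619.044

I − A =
  [   0.75    -0.05    -0.30    -0.05]
  [  -0.25     0.95     0.00    -0.40]
  [   0.00    -0.30     0.60    -0.15]
  [  -0.20    -0.30     0.00     0.80]
Compute the cofactors C_ij = (−1)^(i+j)·(3×3 minor ij) of I−A; the adjugate is their transpose:
adj(I−A) = Cᵀ =
  [ 0.38400   0.11850   0.19200   0.11925]
  [ 0.16800   0.34500   0.08400   0.19875]
  [ 0.12375   0.21225   0.45275   0.19875]
  [ 0.15900   0.15900   0.07950   0.39750]
det(I−A) = Σ_j (I−A)_1j·C_1j = (0.75)(0.38400) + (-0.05)(0.16800) + (-0.30)(0.12375) + (-0.05)(0.15900) = 0.234525
(I − A)⁻¹ = adj(I−A) / det(I−A) ≈
  [   1.6374     0.5053     0.8187     0.5085]
  [   0.7163     1.4711     0.3582     0.8475]
  [   0.5277     0.9050     1.9305     0.8475]
  [   0.6780     0.6780     0.3390     1.6949]
x = (I − A)⁻¹ d = adj(I−A)·d / det(I−A), with det(I−A) = 0.234525:
  x_T = (0.38400·375 + 0.11850·750 + 0.19200·625 + 0.11925·225) / 0.234525 = 379.70625 / 0.234525 ≈ 1619.044
  x_P = (0.16800·375 + 0.34500·750 + 0.08400·625 + 0.19875·225) / 0.234525 = 418.96875 / 0.234525 ≈ 1786.457
  x_C = (0.12375·375 + 0.21225·750 + 0.45275·625 + 0.19875·225) / 0.234525 = 533.28125 / 0.234525 ≈ 2273.878
  x_I = (0.15900·375 + 0.15900·750 + 0.07950·625 + 0.39750·225) / 0.234525 = 318.00 / 0.234525 ≈ 1355.932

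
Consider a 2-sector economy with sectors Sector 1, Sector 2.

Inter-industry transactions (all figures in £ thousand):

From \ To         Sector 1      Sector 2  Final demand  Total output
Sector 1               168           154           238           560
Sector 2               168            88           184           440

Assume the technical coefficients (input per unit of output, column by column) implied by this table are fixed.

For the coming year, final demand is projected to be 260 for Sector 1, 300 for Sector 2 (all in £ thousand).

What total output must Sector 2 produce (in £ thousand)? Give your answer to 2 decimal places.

x_2 = 632.97

Technical coefficients a_ij = z_ij / X_j:
  a_11 = 168/560 = 0.30, a_21 = 168/560 = 0.30
  a_12 = 154/440 = 0.35, a_22 = 88/440 = 0.20
I − A =
  [   0.70    -0.35]
  [  -0.30     0.80]
det(I−A) = (0.70)(0.80) − (-0.35)(-0.30) = 0.4550
adj(I−A) = [[0.80, 0.35], [0.30, 0.70]]
(I − A)⁻¹ = adj(I−A) / det(I−A) ≈
  [   1.7582     0.7692]
  [   0.6593     1.5385]
x = (I − A)⁻¹ d = adj(I−A)·d / det(I−A), with det(I−A) = 0.4550:
  x_1 = (0.80·260 + 0.35·300) / 0.4550 = 313.00 / 0.4550 ≈ 687.91
  x_2 = (0.30·260 + 0.70·300) / 0.4550 = 288.00 / 0.4550 ≈ 632.97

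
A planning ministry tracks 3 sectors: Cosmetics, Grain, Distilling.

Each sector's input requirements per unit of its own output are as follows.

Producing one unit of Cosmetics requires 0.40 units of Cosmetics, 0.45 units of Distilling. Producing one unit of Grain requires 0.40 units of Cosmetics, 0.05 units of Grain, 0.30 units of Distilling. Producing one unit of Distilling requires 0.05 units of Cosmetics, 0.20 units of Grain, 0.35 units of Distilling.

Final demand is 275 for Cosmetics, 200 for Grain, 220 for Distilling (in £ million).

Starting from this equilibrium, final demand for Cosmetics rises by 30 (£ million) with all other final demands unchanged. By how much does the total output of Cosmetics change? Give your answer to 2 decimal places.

I − A =
  [   0.60    -0.40    -0.05]
  [   0.00     0.95    -0.20]
  [  -0.45    -0.30     0.65]
Cofactors of I−A, C_ij = (−1)^(i+j)·(minor ij) (rows/columns in the sector order above):
  C_11 = (0.95)(0.65) − (-0.20)(-0.30) = 0.5575
  C_12 = −[(0.00)(0.65) − (-0.20)(-0.45)] = 0.0900
  C_13 = (0.00)(-0.30) − (0.95)(-0.45) = 0.4275
  C_21 = −[(-0.40)(0.65) − (-0.05)(-0.30)] = 0.2750
  C_22 = (0.60)(0.65) − (-0.05)(-0.45) = 0.3675
  C_23 = −[(0.60)(-0.30) − (-0.40)(-0.45)] = 0.3600
  C_31 = (-0.40)(-0.20) − (-0.05)(0.95) = 0.1275
  C_32 = −[(0.60)(-0.20) − (-0.05)(0.00)] = 0.1200
  C_33 = (0.60)(0.95) − (-0.40)(0.00) = 0.5700
det(I−A) = Σ_j (I−A)_1j·C_1j = (0.60)(0.5575) + (-0.40)(0.0900) + (-0.05)(0.4275) = 0.277125
adj(I−A) = Cᵀ =
  [ 0.5575   0.2750   0.1275]
  [ 0.0900   0.3675   0.1200]
  [ 0.4275   0.3600   0.5700]
(I − A)⁻¹ = adj(I−A) / det(I−A) ≈
  [   2.0117     0.9923     0.4601]
  [   0.3248     1.3261     0.4330]
  [   1.5426     1.2991     2.0568]
Δx = (I − A)⁻¹ Δd with Δd having +30 in the Cosmetics component and 0 elsewhere.
So Δx_C = L_CC · (+30), where L_CC = adj(I−A)_CC / det(I−A) = 0.5575 / 0.277125.
Δx_C = 0.5575 × (+30) / 0.277125 = 16.725 / 0.277125 ≈ 60.35.

Δx_C = 60.35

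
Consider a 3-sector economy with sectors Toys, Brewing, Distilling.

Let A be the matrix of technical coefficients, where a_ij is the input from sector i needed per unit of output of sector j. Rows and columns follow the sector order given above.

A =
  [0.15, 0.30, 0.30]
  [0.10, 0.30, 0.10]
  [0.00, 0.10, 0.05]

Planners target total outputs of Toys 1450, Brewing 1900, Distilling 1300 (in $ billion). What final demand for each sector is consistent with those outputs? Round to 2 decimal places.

I − A =
  [   0.85    -0.30    -0.30]
  [  -0.10     0.70    -0.10]
  [   0.00    -0.10     0.95]
d = (I − A) x:
  d_T = (+0.85)·1450 + (-0.30)·1900 + (-0.30)·1300 = 272.50
  d_B = (-0.10)·1450 + (+0.70)·1900 + (-0.10)·1300 = 1055.00
  d_D = (+0.00)·1450 + (-0.10)·1900 + (+0.95)·1300 = 1045.00

d_T = 272.50, d_B = 1055.00, d_D = 1045.00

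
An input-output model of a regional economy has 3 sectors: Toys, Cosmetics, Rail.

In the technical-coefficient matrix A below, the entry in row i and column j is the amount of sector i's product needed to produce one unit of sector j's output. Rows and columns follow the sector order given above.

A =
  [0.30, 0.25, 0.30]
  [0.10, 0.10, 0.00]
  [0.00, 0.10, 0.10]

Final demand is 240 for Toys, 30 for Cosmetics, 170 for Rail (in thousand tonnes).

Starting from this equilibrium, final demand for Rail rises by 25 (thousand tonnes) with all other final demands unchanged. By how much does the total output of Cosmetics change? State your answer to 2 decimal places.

I − A =
  [   0.70    -0.25    -0.30]
  [  -0.10     0.90     0.00]
  [   0.00    -0.10     0.90]
Cofactors of I−A, C_ij = (−1)^(i+j)·(minor ij) (rows/columns in the sector order above):
  C_11 = (0.90)(0.90) − (0.00)(-0.10) = 0.8100
  C_12 = −[(-0.10)(0.90) − (0.00)(0.00)] = 0.0900
  C_13 = (-0.10)(-0.10) − (0.90)(0.00) = 0.0100
  C_21 = −[(-0.25)(0.90) − (-0.30)(-0.10)] = 0.2550
  C_22 = (0.70)(0.90) − (-0.30)(0.00) = 0.6300
  C_23 = −[(0.70)(-0.10) − (-0.25)(0.00)] = 0.0700
  C_31 = (-0.25)(0.00) − (-0.30)(0.90) = 0.2700
  C_32 = −[(0.70)(0.00) − (-0.30)(-0.10)] = 0.0300
  C_33 = (0.70)(0.90) − (-0.25)(-0.10) = 0.6050
det(I−A) = Σ_j (I−A)_1j·C_1j = (0.70)(0.8100) + (-0.25)(0.0900) + (-0.30)(0.0100) = 0.5415
adj(I−A) = Cᵀ =
  [ 0.8100   0.2550   0.2700]
  [ 0.0900   0.6300   0.0300]
  [ 0.0100   0.0700   0.6050]
(I − A)⁻¹ = adj(I−A) / det(I−A) ≈
  [   1.4958     0.4709     0.4986]
  [   0.1662     1.1634     0.0554]
  [   0.0185     0.1293     1.1173]
Δx = (I − A)⁻¹ Δd with Δd having +25 in the Rail component and 0 elsewhere.
So Δx_2 = L_23 · (+25), where L_23 = adj(I−A)_23 / det(I−A) = 0.0300 / 0.5415.
Δx_2 = 0.0300 × (+25) / 0.5415 = 0.75 / 0.5415 ≈ 1.39.

Δx_2 = 1.39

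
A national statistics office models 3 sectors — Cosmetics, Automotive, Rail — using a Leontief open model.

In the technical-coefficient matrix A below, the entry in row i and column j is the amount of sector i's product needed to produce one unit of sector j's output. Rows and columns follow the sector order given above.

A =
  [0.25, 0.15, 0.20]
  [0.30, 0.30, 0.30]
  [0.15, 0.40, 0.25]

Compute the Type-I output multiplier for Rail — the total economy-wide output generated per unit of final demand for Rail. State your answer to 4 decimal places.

m_R = 4.3528

I − A =
  [   0.75    -0.15    -0.20]
  [  -0.30     0.70    -0.30]
  [  -0.15    -0.40     0.75]
Cofactors of I−A, C_ij = (−1)^(i+j)·(minor ij) (rows/columns in the sector order above):
  C_11 = (0.70)(0.75) − (-0.30)(-0.40) = 0.4050
  C_12 = −[(-0.30)(0.75) − (-0.30)(-0.15)] = 0.2700
  C_13 = (-0.30)(-0.40) − (0.70)(-0.15) = 0.2250
  C_21 = −[(-0.15)(0.75) − (-0.20)(-0.40)] = 0.1925
  C_22 = (0.75)(0.75) − (-0.20)(-0.15) = 0.5325
  C_23 = −[(0.75)(-0.40) − (-0.15)(-0.15)] = 0.3225
  C_31 = (-0.15)(-0.30) − (-0.20)(0.70) = 0.1850
  C_32 = −[(0.75)(-0.30) − (-0.20)(-0.30)] = 0.2850
  C_33 = (0.75)(0.70) − (-0.15)(-0.30) = 0.4800
det(I−A) = Σ_j (I−A)_1j·C_1j = (0.75)(0.4050) + (-0.15)(0.2700) + (-0.20)(0.2250) = 0.21825
adj(I−A) = Cᵀ =
  [ 0.4050   0.1925   0.1850]
  [ 0.2700   0.5325   0.2850]
  [ 0.2250   0.3225   0.4800]
(I − A)⁻¹ = adj(I−A) / det(I−A) ≈
  [   1.85567     0.88202     0.84765]
  [   1.23711     2.43986     1.30584]
  [   1.03093     1.47766     2.19931]
The output multiplier for sector j is the column-j sum of the Leontief inverse (I − A)⁻¹ = adj(I−A) / det(I−A).
Column R of adj(I−A): (0.1850, 0.2850, 0.4800); det(I−A) = 0.21825.
m_R = (0.1850 + 0.2850 + 0.4800) / 0.21825 = 0.95 / 0.21825 ≈ 4.3528.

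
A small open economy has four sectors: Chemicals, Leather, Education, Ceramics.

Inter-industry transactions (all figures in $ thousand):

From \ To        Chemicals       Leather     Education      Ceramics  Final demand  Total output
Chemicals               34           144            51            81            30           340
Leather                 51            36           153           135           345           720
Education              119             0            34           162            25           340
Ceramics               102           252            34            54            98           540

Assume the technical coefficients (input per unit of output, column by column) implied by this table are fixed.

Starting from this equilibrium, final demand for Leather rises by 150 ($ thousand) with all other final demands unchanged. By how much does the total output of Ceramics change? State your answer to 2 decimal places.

Technical coefficients a_ij = z_ij / X_j:
  a_11 = 34/340 = 0.10, a_21 = 51/340 = 0.15, a_31 = 119/340 = 0.35, a_41 = 102/340 = 0.30
  a_12 = 144/720 = 0.20, a_22 = 36/720 = 0.05, a_32 = 0/720 = 0.00, a_42 = 252/720 = 0.35
  a_13 = 51/340 = 0.15, a_23 = 153/340 = 0.45, a_33 = 34/340 = 0.10, a_43 = 34/340 = 0.10
  a_14 = 81/540 = 0.15, a_24 = 135/540 = 0.25, a_34 = 162/540 = 0.30, a_44 = 54/540 = 0.10
I − A =
  [   0.90    -0.20    -0.15    -0.15]
  [  -0.15     0.95    -0.45    -0.25]
  [  -0.35     0.00     0.90    -0.30]
  [  -0.30    -0.35    -0.10     0.90]
Compute the cofactors C_ij = (−1)^(i+j)·(3×3 minor ij) of I−A; the adjugate is their transpose:
adj(I−A) = Cᵀ =
  [ 0.615000   0.219000   0.239000   0.243000]
  [ 0.375500   0.595500   0.400500   0.361500]
  [ 0.369875   0.193875   0.598125   0.314875]
  [ 0.392125   0.326125   0.301875   0.661125]
det(I−A) = Σ_j (I−A)_1j·C_1j = (0.90)(0.615000) + (-0.20)(0.375500) + (-0.15)(0.369875) + (-0.15)(0.392125) = 0.3641
(I − A)⁻¹ = adj(I−A) / det(I−A) ≈
  [   1.6891     0.6015     0.6564     0.6674]
  [   1.0313     1.6355     1.1000     0.9929]
  [   1.0159     0.5325     1.6427     0.8648]
  [   1.0770     0.8957     0.8291     1.8158]
Δx = (I − A)⁻¹ Δd with Δd having +150 in the Leather component and 0 elsewhere.
So Δx_4 = L_42 · (+150), where L_42 = adj(I−A)_42 / det(I−A) = 0.326125 / 0.3641.
Δx_4 = 0.326125 × (+150) / 0.3641 = 48.91875 / 0.3641 ≈ 134.36.

Δx_4 = 134.36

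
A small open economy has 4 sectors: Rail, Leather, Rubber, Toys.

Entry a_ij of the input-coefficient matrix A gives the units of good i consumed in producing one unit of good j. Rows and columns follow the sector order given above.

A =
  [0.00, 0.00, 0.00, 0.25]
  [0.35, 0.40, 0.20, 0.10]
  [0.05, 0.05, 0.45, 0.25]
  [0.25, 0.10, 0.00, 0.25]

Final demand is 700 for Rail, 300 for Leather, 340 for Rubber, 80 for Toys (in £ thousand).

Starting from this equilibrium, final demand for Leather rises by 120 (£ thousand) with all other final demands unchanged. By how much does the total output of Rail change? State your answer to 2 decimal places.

I − A =
  [   1.00     0.00     0.00    -0.25]
  [  -0.35     0.60    -0.20    -0.10]
  [  -0.05    -0.05     0.55    -0.25]
  [  -0.25    -0.10     0.00     0.75]
Compute the cofactors C_ij = (−1)^(i+j)·(3×3 minor ij) of I−A; the adjugate is their transpose:
adj(I−A) = Cᵀ =
  [ 0.229500   0.013750   0.005000   0.080000]
  [ 0.178125   0.378125   0.137500   0.155625]
  [ 0.082625   0.060625   0.393750   0.166875]
  [ 0.100250   0.055000   0.020000   0.320000]
det(I−A) = Σ_j (I−A)_1j·C_1j = (1.00)(0.229500) + (0.00)(0.178125) + (0.00)(0.082625) + (-0.25)(0.100250) = 0.2044375
(I − A)⁻¹ = adj(I−A) / det(I−A) ≈
  [   1.1226     0.0673     0.0245     0.3913]
  [   0.8713     1.8496     0.6726     0.7612]
  [   0.4042     0.2965     1.9260     0.8163]
  [   0.4904     0.2690     0.0978     1.5653]
Δx = (I − A)⁻¹ Δd with Δd having +120 in the Leather component and 0 elsewhere.
So Δx_1 = L_12 · (+120), where L_12 = adj(I−A)_12 / det(I−A) = 0.013750 / 0.2044375.
Δx_1 = 0.013750 × (+120) / 0.2044375 = 1.65 / 0.2044375 ≈ 8.07.

Δx_1 = 8.07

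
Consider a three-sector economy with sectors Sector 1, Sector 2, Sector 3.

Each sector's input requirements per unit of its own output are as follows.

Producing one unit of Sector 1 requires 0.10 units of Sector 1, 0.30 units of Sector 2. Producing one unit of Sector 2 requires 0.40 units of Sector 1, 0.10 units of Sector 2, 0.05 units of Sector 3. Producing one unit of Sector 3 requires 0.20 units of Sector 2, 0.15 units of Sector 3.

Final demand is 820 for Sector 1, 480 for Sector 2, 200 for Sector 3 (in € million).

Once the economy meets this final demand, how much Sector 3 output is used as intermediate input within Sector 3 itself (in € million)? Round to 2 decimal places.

z_33 = 44.65

I − A =
  [   0.90    -0.40     0.00]
  [  -0.30     0.90    -0.20]
  [   0.00    -0.05     0.85]
Cofactors of I−A, C_ij = (−1)^(i+j)·(minor ij) (rows/columns in the sector order above):
  C_11 = (0.90)(0.85) − (-0.20)(-0.05) = 0.7550
  C_12 = −[(-0.30)(0.85) − (-0.20)(0.00)] = 0.2550
  C_13 = (-0.30)(-0.05) − (0.90)(0.00) = 0.0150
  C_21 = −[(-0.40)(0.85) − (0.00)(-0.05)] = 0.3400
  C_22 = (0.90)(0.85) − (0.00)(0.00) = 0.7650
  C_23 = −[(0.90)(-0.05) − (-0.40)(0.00)] = 0.0450
  C_31 = (-0.40)(-0.20) − (0.00)(0.90) = 0.0800
  C_32 = −[(0.90)(-0.20) − (0.00)(-0.30)] = 0.1800
  C_33 = (0.90)(0.90) − (-0.40)(-0.30) = 0.6900
det(I−A) = Σ_j (I−A)_1j·C_1j = (0.90)(0.7550) + (-0.40)(0.2550) + (0.00)(0.0150) = 0.5775
adj(I−A) = Cᵀ =
  [ 0.7550   0.3400   0.0800]
  [ 0.2550   0.7650   0.1800]
  [ 0.0150   0.0450   0.6900]
(I − A)⁻¹ = adj(I−A) / det(I−A) ≈
  [   1.3074     0.5887     0.1385]
  [   0.4416     1.3247     0.3117]
  [   0.0260     0.0779     1.1948]
First solve x = (I − A)⁻¹ d = adj(I−A)·d / det(I−A); in particular x_3 = (0.0150·820 + 0.0450·480 + 0.6900·200) / 0.5775 = 171.90 / 0.5775 ≈ 297.6623.
Intermediate flow from 3 to 3: z_33 = a_33 · x_3 = 0.15 × 171.90 / 0.5775 = 25.785 / 0.5775 ≈ 44.65.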